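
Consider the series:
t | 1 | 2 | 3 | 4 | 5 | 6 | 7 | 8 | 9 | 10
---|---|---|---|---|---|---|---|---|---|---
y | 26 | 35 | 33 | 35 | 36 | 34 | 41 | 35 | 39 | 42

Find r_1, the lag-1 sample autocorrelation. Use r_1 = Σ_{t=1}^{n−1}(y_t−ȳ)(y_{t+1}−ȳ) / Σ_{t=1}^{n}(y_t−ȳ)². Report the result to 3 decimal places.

0.086

Mean ȳ = (26 + 35 + 33 + 35 + 36 + 34 + 41 + 35 + 39 + 42)/10 = 35.6000
Numerator Σ_{t=1}^{9}(y_t−ȳ)(y_{t+1}−ȳ) = 15.8400
Denominator Σ(y_t−ȳ)² = 184.4000
r_1 = 15.8400 / 184.4000 = 0.086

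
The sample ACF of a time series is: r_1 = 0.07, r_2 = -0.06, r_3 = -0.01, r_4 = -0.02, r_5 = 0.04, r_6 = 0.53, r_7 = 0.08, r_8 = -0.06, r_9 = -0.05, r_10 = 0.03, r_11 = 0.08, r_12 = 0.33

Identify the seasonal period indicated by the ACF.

The largest autocorrelation is r_6 = 0.53, with a weaker echo at lag 12 (0.33); the remaining lags stay at or below 0.08.
The dominant spike at lag 6 indicates a seasonal period of 6.

6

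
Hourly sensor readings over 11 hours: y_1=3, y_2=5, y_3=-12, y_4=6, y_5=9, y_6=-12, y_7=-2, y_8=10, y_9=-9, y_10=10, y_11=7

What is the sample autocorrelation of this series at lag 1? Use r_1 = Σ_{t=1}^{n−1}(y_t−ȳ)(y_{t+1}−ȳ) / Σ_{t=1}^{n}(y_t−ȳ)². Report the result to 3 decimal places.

Mean ȳ = (3 + 5 − 12 + 6 + 9 − 12 − 2 + 10 − 9 + 10 + 7)/11 = 1.3636
Numerator Σ_{t=1}^{10}(y_t−ȳ)(y_{t+1}−ȳ) = -285.6777
Denominator Σ(y_t−ȳ)² = 752.5455
r_1 = -285.6777 / 752.5455 = -0.380

-0.380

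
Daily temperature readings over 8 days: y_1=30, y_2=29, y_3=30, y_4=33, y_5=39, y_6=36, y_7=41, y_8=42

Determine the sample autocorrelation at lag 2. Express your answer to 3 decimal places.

Mean ȳ = (30 + 29 + 30 + 33 + 39 + 36 + 41 + 42)/8 = 35.0000
Deviations from mean: -5.0000, -6.0000, -5.0000, -2.0000, 4.0000, 1.0000, 6.0000, 7.0000
Σ(y_t−ȳ)(y_{t+2}−ȳ) = (25.0000) + (12.0000) + (-20.0000) + (-2.0000) + (24.0000) + (7.0000) = 46.0000
Denominator Σ(y_t−ȳ)² = 192.0000
r_2 = 46.0000 / 192.0000 = 0.240

0.240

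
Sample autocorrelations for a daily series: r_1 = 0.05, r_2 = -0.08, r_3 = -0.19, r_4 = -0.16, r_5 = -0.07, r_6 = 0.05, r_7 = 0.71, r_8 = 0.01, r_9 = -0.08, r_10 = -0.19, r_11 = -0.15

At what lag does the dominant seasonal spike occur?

7

The largest autocorrelation is r_7 = 0.71; the remaining lags stay at or below 0.05.
The dominant spike at lag 7 indicates a seasonal period of 7.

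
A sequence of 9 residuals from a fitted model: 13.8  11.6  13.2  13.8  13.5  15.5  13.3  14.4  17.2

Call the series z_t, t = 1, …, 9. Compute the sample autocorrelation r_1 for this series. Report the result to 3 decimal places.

0.098

Mean z̄ = (13.8 + 11.6 + 13.2 + 13.8 + 13.5 + 15.5 + 13.3 + 14.4 + 17.2)/9 = 14.0333
Numerator Σ_{t=1}^{8}(z_t−z̄)(z_{t+1}−z̄) = 1.9489
Denominator Σ(z_t−z̄)² = 19.8600
r_1 = 1.9489 / 19.8600 = 0.098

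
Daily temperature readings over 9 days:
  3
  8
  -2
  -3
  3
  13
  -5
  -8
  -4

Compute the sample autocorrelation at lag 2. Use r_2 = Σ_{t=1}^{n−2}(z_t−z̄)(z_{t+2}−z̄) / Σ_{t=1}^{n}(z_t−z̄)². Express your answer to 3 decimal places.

-0.486

Mean z̄ = (3 + 8 − 2 − 3 + 3 + 13 − 5 − 8 − 4)/9 = 0.5556
Σ(z_t−z̄)(z_{t+2}−z̄) = (-6.2469) + (-26.4691) + (-6.2469) + (-44.2469) + (-13.5802) + (-106.4691) + (25.3086) = -177.9506
Denominator Σ(z_t−z̄)² = 366.2222
r_2 = -177.9506 / 366.2222 = -0.486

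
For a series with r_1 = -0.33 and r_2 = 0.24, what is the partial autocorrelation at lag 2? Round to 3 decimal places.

0.147

φ_{22} = (r_2 − r_1²) / (1 − r_1²)
r_1² = (-0.33)² = 0.1089
Numerator = 0.24 − 0.1089 = 0.1311; denominator = 1 − 0.1089 = 0.8911
φ_{22} = 0.1311 / 0.8911 = 0.147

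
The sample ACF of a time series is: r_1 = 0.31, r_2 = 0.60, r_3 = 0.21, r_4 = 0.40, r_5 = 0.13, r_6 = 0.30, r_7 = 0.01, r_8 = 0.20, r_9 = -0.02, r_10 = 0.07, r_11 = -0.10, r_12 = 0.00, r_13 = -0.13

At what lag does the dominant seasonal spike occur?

The largest autocorrelation is r_2 = 0.60, with a weaker echo at lag 4 (0.40); the remaining lags stay at or below 0.31.
The dominant spike at lag 2 indicates a seasonal period of 2.

2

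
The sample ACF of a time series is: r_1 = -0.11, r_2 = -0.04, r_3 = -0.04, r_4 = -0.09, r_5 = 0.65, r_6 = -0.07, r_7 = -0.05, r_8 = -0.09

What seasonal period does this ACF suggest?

The largest autocorrelation is r_5 = 0.65; the remaining lags stay at or below -0.04.
The dominant spike at lag 5 indicates a seasonal period of 5.

5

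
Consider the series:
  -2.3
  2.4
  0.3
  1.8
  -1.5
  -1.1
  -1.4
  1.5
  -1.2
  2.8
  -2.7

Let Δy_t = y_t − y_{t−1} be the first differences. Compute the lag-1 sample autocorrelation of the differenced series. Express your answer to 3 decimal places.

-0.598

First differences Δy: 4.7, -2.1, 1.5, -3.3, 0.4, -0.3, 2.9, -2.7, 4.0, -5.5
Mean of differences = -0.0400
Numerator Σ(Δy_t−Δȳ)(Δy_{t+1}−Δȳ) = -60.8956
Denominator Σ(Δy_t−Δȳ)² = 101.8240
r_1(Δy) = -60.8956 / 101.8240 = -0.598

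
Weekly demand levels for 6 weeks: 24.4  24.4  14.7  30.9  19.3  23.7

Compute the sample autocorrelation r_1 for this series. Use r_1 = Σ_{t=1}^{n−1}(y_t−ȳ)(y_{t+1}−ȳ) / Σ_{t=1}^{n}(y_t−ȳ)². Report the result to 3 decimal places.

Mean ȳ = (24.4 + 24.4 + 14.7 + 30.9 + 19.3 + 23.7)/6 = 22.9000
Σ(y_t−ȳ)(y_{t+1}−ȳ) = (2.2500) + (-12.3000) + (-65.6000) + (-28.8000) + (-2.8800) = -107.3300
Denominator Σ(y_t−ȳ)² = 149.3400
r_1 = -107.3300 / 149.3400 = -0.719

-0.719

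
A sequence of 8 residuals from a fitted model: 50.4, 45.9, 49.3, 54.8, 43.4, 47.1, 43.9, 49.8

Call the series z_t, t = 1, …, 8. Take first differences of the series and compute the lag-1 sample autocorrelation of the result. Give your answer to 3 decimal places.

First differences Δz: -4.5, 3.4, 5.5, -11.4, 3.7, -3.2, 5.9
Mean of differences = -0.0857
Numerator Σ(Δz_t−Δz̄)(Δz_{t+1}−Δz̄) = -132.3788
Denominator Σ(Δz_t−Δz̄)² = 250.7086
r_1(Δz) = -132.3788 / 250.7086 = -0.528

-0.528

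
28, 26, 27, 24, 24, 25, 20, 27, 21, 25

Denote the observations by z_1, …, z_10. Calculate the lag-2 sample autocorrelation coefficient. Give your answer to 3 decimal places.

0.448

Mean z̄ = (28 + 26 + 27 + 24 + 24 + 25 + 20 + 27 + 21 + 25)/10 = 24.7000
Numerator Σ_{t=1}^{8}(z_t−z̄)(z_{t+2}−z̄) = 26.9200
Denominator Σ(z_t−z̄)² = 60.1000
r_2 = 26.9200 / 60.1000 = 0.448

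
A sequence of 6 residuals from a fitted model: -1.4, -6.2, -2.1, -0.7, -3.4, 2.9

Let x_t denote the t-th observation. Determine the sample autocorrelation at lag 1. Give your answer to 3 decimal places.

-0.223

Mean x̄ = (-1.4 − 6.2 − 2.1 − 0.7 − 3.4 + 2.9)/6 = -1.8167
Deviations from mean: 0.4167, -4.3833, -0.2833, 1.1167, -1.5833, 4.7167
Σ(x_t−x̄)(x_{t+1}−x̄) = (-1.8264) + (1.2419) + (-0.3164) + (-1.7681) + (-7.4681) = -10.1369
Denominator Σ(x_t−x̄)² = 45.4683
r_1 = -10.1369 / 45.4683 = -0.223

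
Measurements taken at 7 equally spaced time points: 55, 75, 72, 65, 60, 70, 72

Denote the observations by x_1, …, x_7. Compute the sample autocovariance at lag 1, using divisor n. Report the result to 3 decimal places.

-8.286

Mean x̄ = (55 + 75 + 72 + 65 + 60 + 70 + 72)/7 = 67.0000
Σ_{t=1}^{6}(x_t−x̄)(x_{t+1}−x̄) = -58.0000
γ_1 = -58.0000 / 7 = -8.286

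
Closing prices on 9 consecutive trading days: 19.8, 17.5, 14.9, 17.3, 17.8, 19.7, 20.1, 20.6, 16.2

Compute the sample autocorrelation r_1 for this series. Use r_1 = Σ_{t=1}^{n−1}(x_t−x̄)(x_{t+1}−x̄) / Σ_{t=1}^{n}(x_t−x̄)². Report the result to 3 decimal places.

0.214

Mean x̄ = (19.8 + 17.5 + 14.9 + 17.3 + 17.8 + 19.7 + 20.1 + 20.6 + 16.2)/9 = 18.2111
Numerator Σ_{t=1}^{8}(x_t−x̄)(x_{t+1}−x̄) = 6.5243
Denominator Σ(x_t−x̄)² = 30.5289
r_1 = 6.5243 / 30.5289 = 0.214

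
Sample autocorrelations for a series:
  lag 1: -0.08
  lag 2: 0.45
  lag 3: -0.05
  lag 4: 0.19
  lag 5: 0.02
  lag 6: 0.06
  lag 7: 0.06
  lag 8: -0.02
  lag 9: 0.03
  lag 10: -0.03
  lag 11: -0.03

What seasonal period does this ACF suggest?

The largest autocorrelation is r_2 = 0.45, with a weaker echo at lag 4 (0.19); the remaining lags stay at or below 0.06.
The dominant spike at lag 2 indicates a seasonal period of 2.

2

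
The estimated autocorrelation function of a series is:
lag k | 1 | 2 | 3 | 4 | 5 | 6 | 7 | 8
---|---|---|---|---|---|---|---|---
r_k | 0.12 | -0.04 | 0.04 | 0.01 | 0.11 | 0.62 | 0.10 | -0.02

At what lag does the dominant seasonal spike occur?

6

The largest autocorrelation is r_6 = 0.62; the remaining lags stay at or below 0.12.
The dominant spike at lag 6 indicates a seasonal period of 6.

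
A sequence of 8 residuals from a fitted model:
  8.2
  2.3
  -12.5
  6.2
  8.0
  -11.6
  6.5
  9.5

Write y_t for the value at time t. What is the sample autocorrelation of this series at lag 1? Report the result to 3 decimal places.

-0.259

Mean ȳ = (8.2 + 2.3 − 12.5 + 6.2 + 8.0 − 11.6 + 6.5 + 9.5)/8 = 2.0750
Σ(y_t−ȳ)(y_{t+1}−ȳ) = (1.3781) + (-3.2794) + (-60.1219) + (24.4406) + (-81.0244) + (-60.5119) + (32.8556) = -146.2631
Denominator Σ(y_t−ȳ)² = 563.8350
r_1 = -146.2631 / 563.8350 = -0.259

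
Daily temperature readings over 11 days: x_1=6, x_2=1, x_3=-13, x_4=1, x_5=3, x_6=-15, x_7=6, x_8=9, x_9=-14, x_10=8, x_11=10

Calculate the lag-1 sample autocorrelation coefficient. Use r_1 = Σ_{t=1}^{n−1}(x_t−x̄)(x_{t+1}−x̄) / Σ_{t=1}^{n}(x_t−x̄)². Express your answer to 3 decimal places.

-0.276

Mean x̄ = (6 + 1 − 13 + 1 + 3 − 15 + 6 + 9 − 14 + 8 + 10)/11 = 0.1818
Numerator Σ_{t=1}^{10}(x_t−x̄)(x_{t+1}−x̄) = -253.4876
Denominator Σ(x_t−x̄)² = 917.6364
r_1 = -253.4876 / 917.6364 = -0.276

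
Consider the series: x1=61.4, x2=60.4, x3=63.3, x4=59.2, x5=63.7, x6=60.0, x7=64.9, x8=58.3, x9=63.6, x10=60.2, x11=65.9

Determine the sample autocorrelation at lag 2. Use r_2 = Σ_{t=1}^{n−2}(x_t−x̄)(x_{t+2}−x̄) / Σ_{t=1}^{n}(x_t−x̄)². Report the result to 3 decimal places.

Mean x̄ = (61.4 + 60.4 + 63.3 + 59.2 + 63.7 + 60.0 + 64.9 + 58.3 + 63.6 + 60.2 + 65.9)/11 = 61.9000
Numerator Σ_{t=1}^{9}(x_t−x̄)(x_{t+2}−x̄) = 41.2600
Denominator Σ(x_t−x̄)² = 62.3400
r_2 = 41.2600 / 62.3400 = 0.662

0.662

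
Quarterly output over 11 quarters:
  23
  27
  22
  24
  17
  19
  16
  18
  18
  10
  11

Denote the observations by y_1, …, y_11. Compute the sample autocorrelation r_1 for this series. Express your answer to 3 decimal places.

Mean ȳ = (23 + 27 + 22 + 24 + 17 + 19 + 16 + 18 + 18 + 10 + 11)/11 = 18.6364
Numerator Σ_{t=1}^{10}(y_t−ȳ)(y_{t+1}−ȳ) = 145.8678
Denominator Σ(y_t−ȳ)² = 272.5455
r_1 = 145.8678 / 272.5455 = 0.535

0.535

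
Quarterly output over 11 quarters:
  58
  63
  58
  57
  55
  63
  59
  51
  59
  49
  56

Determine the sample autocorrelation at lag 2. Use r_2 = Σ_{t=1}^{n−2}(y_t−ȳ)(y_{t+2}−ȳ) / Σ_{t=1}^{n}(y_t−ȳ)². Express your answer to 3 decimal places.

0.047

Mean ȳ = (58 + 63 + 58 + 57 + 55 + 63 + 59 + 51 + 59 + 49 + 56)/11 = 57.0909
Numerator Σ_{t=1}^{9}(y_t−ȳ)(y_{t+2}−ȳ) = 8.7107
Denominator Σ(y_t−ȳ)² = 186.9091
r_2 = 8.7107 / 186.9091 = 0.047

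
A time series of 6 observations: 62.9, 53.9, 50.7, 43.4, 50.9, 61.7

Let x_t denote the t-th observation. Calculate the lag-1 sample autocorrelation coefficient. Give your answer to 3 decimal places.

0.155

Mean x̄ = (62.9 + 53.9 + 50.7 + 43.4 + 50.9 + 61.7)/6 = 53.9167
Σ(x_t−x̄)(x_{t+1}−x̄) = (-0.1497) + (0.0536) + (33.8286) + (31.7253) + (-23.4797) = 41.9781
Denominator Σ(x_t−x̄)² = 271.3283
r_1 = 41.9781 / 271.3283 = 0.155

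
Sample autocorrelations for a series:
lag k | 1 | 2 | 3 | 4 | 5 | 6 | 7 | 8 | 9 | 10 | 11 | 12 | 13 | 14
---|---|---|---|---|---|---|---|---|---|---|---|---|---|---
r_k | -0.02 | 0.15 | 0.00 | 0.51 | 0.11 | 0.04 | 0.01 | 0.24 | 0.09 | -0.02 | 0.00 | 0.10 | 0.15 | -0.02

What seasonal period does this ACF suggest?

The largest autocorrelation is r_4 = 0.51, with a weaker echo at lag 8 (0.24); the remaining lags stay at or below 0.15.
The dominant spike at lag 4 indicates a seasonal period of 4.

4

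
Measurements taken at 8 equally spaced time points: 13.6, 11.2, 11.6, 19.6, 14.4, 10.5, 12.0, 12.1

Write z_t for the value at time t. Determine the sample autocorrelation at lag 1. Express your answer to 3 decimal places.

Mean z̄ = (13.6 + 11.2 + 11.6 + 19.6 + 14.4 + 10.5 + 12.0 + 12.1)/8 = 13.1250
Numerator Σ_{t=1}^{7}(z_t−z̄)(z_{t+1}−z̄) = 1.1619
Denominator Σ(z_t−z̄)² = 59.0150
r_1 = 1.1619 / 59.0150 = 0.020

0.020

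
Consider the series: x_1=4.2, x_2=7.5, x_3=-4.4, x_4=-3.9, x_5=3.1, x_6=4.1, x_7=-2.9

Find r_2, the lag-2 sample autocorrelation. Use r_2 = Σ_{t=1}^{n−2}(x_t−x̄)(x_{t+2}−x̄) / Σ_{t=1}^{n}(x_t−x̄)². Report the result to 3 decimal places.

-0.616

Mean x̄ = (4.2 + 7.5 − 4.4 − 3.9 + 3.1 + 4.1 − 2.9)/7 = 1.1000
Numerator Σ_{t=1}^{5}(x_t−x̄)(x_{t+2}−x̄) = -83.0500
Denominator Σ(x_t−x̄)² = 134.8200
r_2 = -83.0500 / 134.8200 = -0.616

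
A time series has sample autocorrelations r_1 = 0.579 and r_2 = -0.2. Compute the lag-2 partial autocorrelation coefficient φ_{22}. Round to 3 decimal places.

-0.805

φ_{22} = (r_2 − r_1²) / (1 − r_1²)
r_1² = (0.579)² = 0.335241
Numerator = -0.2 − 0.3352 = -0.5352; denominator = 1 − 0.3352 = 0.6648
φ_{22} = -0.5352 / 0.6648 = -0.805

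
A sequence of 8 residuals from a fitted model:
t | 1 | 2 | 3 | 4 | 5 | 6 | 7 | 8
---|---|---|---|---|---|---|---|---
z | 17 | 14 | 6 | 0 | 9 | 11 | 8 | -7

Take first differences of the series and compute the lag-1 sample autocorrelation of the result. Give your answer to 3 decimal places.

First differences Δz: -3, -8, -6, 9, 2, -3, -15
Mean of differences = -3.4286
Numerator Σ(Δz_t−Δz̄)(Δz_{t+1}−Δz̄) = 42.6735
Denominator Σ(Δz_t−Δz̄)² = 345.7143
r_1(Δz) = 42.6735 / 345.7143 = 0.123

0.123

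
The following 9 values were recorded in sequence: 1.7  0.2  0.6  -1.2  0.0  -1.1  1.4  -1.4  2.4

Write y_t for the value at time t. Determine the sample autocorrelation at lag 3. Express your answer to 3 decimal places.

-0.444

Mean ȳ = (1.7 + 0.2 + 0.6 − 1.2 + 0.0 − 1.1 + 1.4 − 1.4 + 2.4)/9 = 0.2889
Numerator Σ_{t=1}^{6}(y_t−ȳ)(y_{t+3}−ȳ) = -6.6059
Denominator Σ(y_t−ȳ)² = 14.8689
r_3 = -6.6059 / 14.8689 = -0.444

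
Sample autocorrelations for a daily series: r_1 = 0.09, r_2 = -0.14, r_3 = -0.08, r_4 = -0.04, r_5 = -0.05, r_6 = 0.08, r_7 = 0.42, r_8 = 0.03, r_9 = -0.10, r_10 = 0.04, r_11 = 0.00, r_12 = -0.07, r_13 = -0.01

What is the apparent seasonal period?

7

The largest autocorrelation is r_7 = 0.42; the remaining lags stay at or below 0.09.
The dominant spike at lag 7 indicates a seasonal period of 7.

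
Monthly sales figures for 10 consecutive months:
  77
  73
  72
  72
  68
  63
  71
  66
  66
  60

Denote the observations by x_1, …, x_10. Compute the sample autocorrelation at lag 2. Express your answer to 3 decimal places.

0.217

Mean x̄ = (77 + 73 + 72 + 72 + 68 + 63 + 71 + 66 + 66 + 60)/10 = 68.8000
Numerator Σ_{t=1}^{8}(x_t−x̄)(x_{t+2}−x̄) = 51.5200
Denominator Σ(x_t−x̄)² = 237.6000
r_2 = 51.5200 / 237.6000 = 0.217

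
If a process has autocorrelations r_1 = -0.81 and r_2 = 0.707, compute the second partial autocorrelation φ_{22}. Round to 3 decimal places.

0.148

φ_{22} = (r_2 − r_1²) / (1 − r_1²)
r_1² = (-0.81)² = 0.6561
Numerator = 0.707 − 0.6561 = 0.0509; denominator = 1 − 0.6561 = 0.3439
φ_{22} = 0.0509 / 0.3439 = 0.148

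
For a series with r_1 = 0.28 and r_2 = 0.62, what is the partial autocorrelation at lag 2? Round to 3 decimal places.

0.588

φ_{22} = (r_2 − r_1²) / (1 − r_1²)
r_1² = (0.28)² = 0.0784
Numerator = 0.62 − 0.0784 = 0.5416; denominator = 1 − 0.0784 = 0.9216
φ_{22} = 0.5416 / 0.9216 = 0.588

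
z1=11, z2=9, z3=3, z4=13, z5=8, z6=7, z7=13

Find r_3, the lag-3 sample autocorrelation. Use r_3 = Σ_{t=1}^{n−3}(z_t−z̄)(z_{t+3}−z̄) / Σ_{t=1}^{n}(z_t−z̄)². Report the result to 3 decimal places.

Mean z̄ = (11 + 9 + 3 + 13 + 8 + 7 + 13)/7 = 9.1429
Deviations from mean: 1.8571, -0.1429, -6.1429, 3.8571, -1.1429, -2.1429, 3.8571
Numerator Σ_{t=1}^{4}(z_t−z̄)(z_{t+3}−z̄) = 35.3673
Denominator Σ(z_t−z̄)² = 76.8571
r_3 = 35.3673 / 76.8571 = 0.460

0.460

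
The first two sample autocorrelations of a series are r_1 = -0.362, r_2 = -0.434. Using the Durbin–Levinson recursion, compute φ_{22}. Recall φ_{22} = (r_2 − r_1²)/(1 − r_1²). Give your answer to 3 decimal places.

-0.650

φ_{22} = (r_2 − r_1²) / (1 − r_1²)
r_1² = (-0.362)² = 0.131044
Numerator = -0.434 − 0.1310 = -0.5650; denominator = 1 − 0.1310 = 0.8690
φ_{22} = -0.5650 / 0.8690 = -0.650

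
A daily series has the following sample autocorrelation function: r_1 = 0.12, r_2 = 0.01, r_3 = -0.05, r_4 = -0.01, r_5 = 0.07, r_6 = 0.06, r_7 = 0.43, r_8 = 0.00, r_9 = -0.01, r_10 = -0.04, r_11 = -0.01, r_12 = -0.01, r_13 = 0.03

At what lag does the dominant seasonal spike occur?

7

The largest autocorrelation is r_7 = 0.43; the remaining lags stay at or below 0.12.
The dominant spike at lag 7 indicates a seasonal period of 7.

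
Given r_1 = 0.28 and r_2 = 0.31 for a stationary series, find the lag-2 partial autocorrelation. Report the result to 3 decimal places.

0.251

φ_{22} = (r_2 − r_1²) / (1 − r_1²)
r_1² = (0.28)² = 0.0784
Numerator = 0.31 − 0.0784 = 0.2316; denominator = 1 − 0.0784 = 0.9216
φ_{22} = 0.2316 / 0.9216 = 0.251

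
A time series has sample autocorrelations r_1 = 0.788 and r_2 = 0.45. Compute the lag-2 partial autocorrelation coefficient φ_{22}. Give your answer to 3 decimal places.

-0.451

φ_{22} = (r_2 − r_1²) / (1 − r_1²)
r_1² = (0.788)² = 0.620944
Numerator = 0.45 − 0.6209 = -0.1709; denominator = 1 − 0.6209 = 0.3791
φ_{22} = -0.1709 / 0.3791 = -0.451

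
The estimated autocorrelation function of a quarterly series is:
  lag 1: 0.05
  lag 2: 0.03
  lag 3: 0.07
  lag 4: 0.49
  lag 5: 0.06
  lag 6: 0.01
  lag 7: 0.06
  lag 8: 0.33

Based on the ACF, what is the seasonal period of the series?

The largest autocorrelation is r_4 = 0.49, with a weaker echo at lag 8 (0.33); the remaining lags stay at or below 0.07.
The dominant spike at lag 4 indicates a seasonal period of 4.

4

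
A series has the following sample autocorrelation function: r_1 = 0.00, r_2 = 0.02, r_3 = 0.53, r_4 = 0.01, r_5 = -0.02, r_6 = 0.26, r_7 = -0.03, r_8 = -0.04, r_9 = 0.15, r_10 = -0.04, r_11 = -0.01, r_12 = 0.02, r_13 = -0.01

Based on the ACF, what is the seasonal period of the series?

3

The largest autocorrelation is r_3 = 0.53, with weaker echoes at lags 6 (0.26) and 9 (0.15); the remaining lags stay at or below 0.02.
The dominant spike at lag 3 indicates a seasonal period of 3.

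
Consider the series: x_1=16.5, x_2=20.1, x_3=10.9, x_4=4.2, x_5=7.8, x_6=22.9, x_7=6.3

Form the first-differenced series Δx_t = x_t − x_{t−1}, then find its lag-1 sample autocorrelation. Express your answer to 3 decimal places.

-0.296

First differences Δx: 3.6, -9.2, -6.7, 3.6, 15.1, -16.6
Mean of differences = -1.7000
Numerator Σ(Δx_t−Δx̄)(Δx_{t+1}−Δx̄) = -190.0300
Denominator Σ(Δx_t−Δx̄)² = 641.6800
r_1(Δx) = -190.0300 / 641.6800 = -0.296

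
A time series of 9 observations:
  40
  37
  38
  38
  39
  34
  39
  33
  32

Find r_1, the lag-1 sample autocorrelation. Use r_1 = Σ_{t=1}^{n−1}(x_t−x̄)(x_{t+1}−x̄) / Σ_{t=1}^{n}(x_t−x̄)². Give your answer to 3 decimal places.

Mean x̄ = (40 + 37 + 38 + 38 + 39 + 34 + 39 + 33 + 32)/9 = 36.6667
Numerator Σ_{t=1}^{8}(x_t−x̄)(x_{t+1}−x̄) = 2.5556
Denominator Σ(x_t−x̄)² = 68.0000
r_1 = 2.5556 / 68.0000 = 0.038

0.038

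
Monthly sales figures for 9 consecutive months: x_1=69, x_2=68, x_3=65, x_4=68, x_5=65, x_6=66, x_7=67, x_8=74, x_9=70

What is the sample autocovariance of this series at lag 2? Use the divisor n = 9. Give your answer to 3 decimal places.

-0.556

Mean x̄ = (69 + 68 + 65 + 68 + 65 + 66 + 67 + 74 + 70)/9 = 68.0000
Σ_{t=1}^{7}(x_t−x̄)(x_{t+2}−x̄) = -5.0000
γ_2 = -5.0000 / 9 = -0.556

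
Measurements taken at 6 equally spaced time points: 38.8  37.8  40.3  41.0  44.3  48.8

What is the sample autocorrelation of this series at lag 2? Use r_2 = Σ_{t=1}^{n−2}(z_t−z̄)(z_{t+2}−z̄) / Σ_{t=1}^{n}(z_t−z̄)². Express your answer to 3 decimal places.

Mean z̄ = (38.8 + 37.8 + 40.3 + 41.0 + 44.3 + 48.8)/6 = 41.8333
Σ(z_t−z̄)(z_{t+2}−z̄) = (4.6511) + (3.3611) + (-3.7822) + (-5.8056) = -1.5756
Denominator Σ(z_t−z̄)² = 83.1333
r_2 = -1.5756 / 83.1333 = -0.019

-0.019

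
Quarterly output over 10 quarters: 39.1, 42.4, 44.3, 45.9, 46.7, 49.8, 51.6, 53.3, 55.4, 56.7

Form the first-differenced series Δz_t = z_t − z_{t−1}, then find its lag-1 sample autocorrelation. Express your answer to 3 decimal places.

-0.241

First differences Δz: 3.3, 1.9, 1.6, 0.8, 3.1, 1.8, 1.7, 2.1, 1.3
Mean of differences = 1.9556
Numerator Σ(Δz_t−Δz̄)(Δz_{t+1}−Δz̄) = -1.2364
Denominator Σ(Δz_t−Δz̄)² = 5.1222
r_1(Δz) = -1.2364 / 5.1222 = -0.241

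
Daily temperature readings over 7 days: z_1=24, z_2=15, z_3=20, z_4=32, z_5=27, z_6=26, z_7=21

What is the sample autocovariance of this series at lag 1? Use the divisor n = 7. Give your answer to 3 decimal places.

3.974

Mean z̄ = (24 + 15 + 20 + 32 + 27 + 26 + 21)/7 = 23.5714
Deviations: 0.4286, -8.5714, -3.5714, 8.4286, 3.4286, 2.4286, -2.5714
Σ_{t=1}^{6}(z_t−z̄)(z_{t+1}−z̄) = 27.8163
γ_1 = 27.8163 / 7 = 3.974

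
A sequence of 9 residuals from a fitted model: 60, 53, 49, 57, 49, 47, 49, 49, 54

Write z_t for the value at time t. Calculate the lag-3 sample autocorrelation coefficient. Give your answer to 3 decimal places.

0.230

Mean z̄ = (60 + 53 + 49 + 57 + 49 + 47 + 49 + 49 + 54)/9 = 51.8889
Numerator Σ_{t=1}^{6}(z_t−z̄)(z_{t+3}−z̄) = 35.6296
Denominator Σ(z_t−z̄)² = 154.8889
r_3 = 35.6296 / 154.8889 = 0.230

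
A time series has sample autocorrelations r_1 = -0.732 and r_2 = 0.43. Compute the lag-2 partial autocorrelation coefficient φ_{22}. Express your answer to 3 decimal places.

φ_{22} = (r_2 − r_1²) / (1 − r_1²)
r_1² = (-0.732)² = 0.535824
Numerator = 0.43 − 0.5358 = -0.1058; denominator = 1 − 0.5358 = 0.4642
φ_{22} = -0.1058 / 0.4642 = -0.228

-0.228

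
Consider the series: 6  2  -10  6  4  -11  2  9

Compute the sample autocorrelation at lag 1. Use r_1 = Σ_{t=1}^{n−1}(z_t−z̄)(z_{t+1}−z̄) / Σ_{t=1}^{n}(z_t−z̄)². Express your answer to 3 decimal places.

-0.221

Mean z̄ = (6 + 2 − 10 + 6 + 4 − 11 + 2 + 9)/8 = 1.0000
Deviations from mean: 5.0000, 1.0000, -11.0000, 5.0000, 3.0000, -12.0000, 1.0000, 8.0000
Σ(z_t−z̄)(z_{t+1}−z̄) = (5.0000) + (-11.0000) + (-55.0000) + (15.0000) + (-36.0000) + (-12.0000) + (8.0000) = -86.0000
Denominator Σ(z_t−z̄)² = 390.0000
r_1 = -86.0000 / 390.0000 = -0.221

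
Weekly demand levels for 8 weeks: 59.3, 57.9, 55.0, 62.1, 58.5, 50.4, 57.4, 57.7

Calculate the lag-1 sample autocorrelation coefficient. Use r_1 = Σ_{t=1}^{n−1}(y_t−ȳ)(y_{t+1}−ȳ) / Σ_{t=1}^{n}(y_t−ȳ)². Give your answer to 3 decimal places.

Mean ȳ = (59.3 + 57.9 + 55.0 + 62.1 + 58.5 + 50.4 + 57.4 + 57.7)/8 = 57.2875
Σ(y_t−ȳ)(y_{t+1}−ȳ) = (1.2327) + (-1.4011) + (-11.0086) + (5.8352) + (-8.3511) + (-0.7748) + (0.0464) = -14.4214
Denominator Σ(y_t−ȳ)² = 81.9088
r_1 = -14.4214 / 81.9088 = -0.176

-0.176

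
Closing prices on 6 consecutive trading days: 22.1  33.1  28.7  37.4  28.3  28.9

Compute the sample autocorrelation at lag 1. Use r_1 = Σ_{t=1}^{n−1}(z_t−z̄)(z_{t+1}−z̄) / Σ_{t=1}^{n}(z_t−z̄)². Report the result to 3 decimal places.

Mean z̄ = (22.1 + 33.1 + 28.7 + 37.4 + 28.3 + 28.9)/6 = 29.7500
Deviations from mean: -7.6500, 3.3500, -1.0500, 7.6500, -1.4500, -0.8500
Numerator Σ_{t=1}^{5}(z_t−z̄)(z_{t+1}−z̄) = -47.0375
Denominator Σ(z_t−z̄)² = 132.1950
r_1 = -47.0375 / 132.1950 = -0.356

-0.356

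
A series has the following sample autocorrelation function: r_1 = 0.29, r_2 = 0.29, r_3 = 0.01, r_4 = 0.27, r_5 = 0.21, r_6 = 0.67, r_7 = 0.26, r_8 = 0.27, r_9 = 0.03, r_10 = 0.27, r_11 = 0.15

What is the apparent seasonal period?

6

The largest autocorrelation is r_6 = 0.67; the remaining lags stay at or below 0.29.
The dominant spike at lag 6 indicates a seasonal period of 6.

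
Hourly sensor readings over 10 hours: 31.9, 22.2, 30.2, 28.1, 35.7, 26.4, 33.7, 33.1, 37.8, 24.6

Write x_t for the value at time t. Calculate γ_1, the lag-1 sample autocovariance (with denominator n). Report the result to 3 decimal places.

Mean x̄ = (31.9 + 22.2 + 30.2 + 28.1 + 35.7 + 26.4 + 33.7 + 33.1 + 37.8 + 24.6)/10 = 30.3700
Σ_{t=1}^{9}(x_t−x̄)(x_{t+1}−x̄) = -70.7009
γ_1 = -70.7009 / 10 = -7.070

-7.070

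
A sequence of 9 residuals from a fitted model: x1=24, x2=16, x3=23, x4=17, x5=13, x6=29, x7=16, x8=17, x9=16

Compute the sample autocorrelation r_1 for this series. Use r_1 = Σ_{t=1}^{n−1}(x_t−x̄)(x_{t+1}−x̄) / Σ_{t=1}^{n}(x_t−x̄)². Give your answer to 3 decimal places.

-0.476

Mean x̄ = (24 + 16 + 23 + 17 + 13 + 29 + 16 + 17 + 16)/9 = 19.0000
Numerator Σ_{t=1}^{8}(x_t−x̄)(x_{t+1}−x̄) = -101.0000
Denominator Σ(x_t−x̄)² = 212.0000
r_1 = -101.0000 / 212.0000 = -0.476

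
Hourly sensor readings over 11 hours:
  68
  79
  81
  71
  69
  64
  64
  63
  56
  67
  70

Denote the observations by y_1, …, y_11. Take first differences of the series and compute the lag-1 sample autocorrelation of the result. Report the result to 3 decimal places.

-0.006

First differences Δy: 11, 2, -10, -2, -5, 0, -1, -7, 11, 3
Mean of differences = 0.2000
Numerator Σ(Δy_t−Δȳ)(Δy_{t+1}−Δȳ) = -2.6400
Denominator Σ(Δy_t−Δȳ)² = 433.6000
r_1(Δy) = -2.6400 / 433.6000 = -0.006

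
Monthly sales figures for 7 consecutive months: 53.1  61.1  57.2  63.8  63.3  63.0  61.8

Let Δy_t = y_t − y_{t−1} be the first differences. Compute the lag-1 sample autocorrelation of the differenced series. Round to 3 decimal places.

-0.577

First differences Δy: 8.0, -3.9, 6.6, -0.5, -0.3, -1.2
Mean of differences = 1.4500
Numerator Σ(Δy_t−Δȳ)(Δy_{t+1}−Δȳ) = -64.5875
Denominator Σ(Δy_t−Δȳ)² = 111.9350
r_1(Δy) = -64.5875 / 111.9350 = -0.577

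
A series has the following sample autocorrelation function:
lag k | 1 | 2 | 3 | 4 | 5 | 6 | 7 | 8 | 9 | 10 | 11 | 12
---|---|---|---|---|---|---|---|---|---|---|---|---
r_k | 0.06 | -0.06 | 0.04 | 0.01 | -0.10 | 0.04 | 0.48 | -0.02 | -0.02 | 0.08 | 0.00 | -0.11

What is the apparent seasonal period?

The largest autocorrelation is r_7 = 0.48; the remaining lags stay at or below 0.08.
The dominant spike at lag 7 indicates a seasonal period of 7.

7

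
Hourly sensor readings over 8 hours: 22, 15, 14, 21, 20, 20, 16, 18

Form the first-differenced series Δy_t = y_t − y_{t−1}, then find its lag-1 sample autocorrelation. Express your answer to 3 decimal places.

-0.125

First differences Δy: -7, -1, 7, -1, 0, -4, 2
Mean of differences = -0.5714
Numerator Σ(Δy_t−Δȳ)(Δy_{t+1}−Δȳ) = -14.7551
Denominator Σ(Δy_t−Δȳ)² = 117.7143
r_1(Δy) = -14.7551 / 117.7143 = -0.125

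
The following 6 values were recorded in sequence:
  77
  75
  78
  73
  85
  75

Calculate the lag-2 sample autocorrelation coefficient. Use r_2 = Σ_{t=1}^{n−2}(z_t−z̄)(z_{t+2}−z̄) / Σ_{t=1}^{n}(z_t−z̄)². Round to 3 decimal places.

0.275

Mean z̄ = (77 + 75 + 78 + 73 + 85 + 75)/6 = 77.1667
Deviations from mean: -0.1667, -2.1667, 0.8333, -4.1667, 7.8333, -2.1667
Σ(z_t−z̄)(z_{t+2}−z̄) = (-0.1389) + (9.0278) + (6.5278) + (9.0278) = 24.4444
Denominator Σ(z_t−z̄)² = 88.8333
r_2 = 24.4444 / 88.8333 = 0.275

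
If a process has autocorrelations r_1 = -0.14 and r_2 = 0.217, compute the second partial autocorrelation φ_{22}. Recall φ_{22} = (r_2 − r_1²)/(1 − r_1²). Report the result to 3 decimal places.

0.201

φ_{22} = (r_2 − r_1²) / (1 − r_1²)
r_1² = (-0.14)² = 0.0196
Numerator = 0.217 − 0.0196 = 0.1974; denominator = 1 − 0.0196 = 0.9804
φ_{22} = 0.1974 / 0.9804 = 0.201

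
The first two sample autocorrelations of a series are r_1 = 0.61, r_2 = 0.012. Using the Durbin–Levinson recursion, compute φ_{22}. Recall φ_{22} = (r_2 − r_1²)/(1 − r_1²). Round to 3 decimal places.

-0.573

φ_{22} = (r_2 − r_1²) / (1 − r_1²)
r_1² = (0.61)² = 0.3721
Numerator = 0.012 − 0.3721 = -0.3601; denominator = 1 − 0.3721 = 0.6279
φ_{22} = -0.3601 / 0.6279 = -0.573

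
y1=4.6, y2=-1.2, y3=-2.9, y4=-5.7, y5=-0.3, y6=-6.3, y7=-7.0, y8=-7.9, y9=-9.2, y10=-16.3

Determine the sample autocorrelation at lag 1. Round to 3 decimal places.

0.347

Mean ȳ = (4.6 − 1.2 − 2.9 − 5.7 − 0.3 − 6.3 − 7.0 − 7.9 − 9.2 − 16.3)/10 = -5.2200
Numerator Σ_{t=1}^{9}(y_t−ȳ)(y_{t+1}−ȳ) = 101.4716
Denominator Σ(y_t−ȳ)² = 292.5360
r_1 = 101.4716 / 292.5360 = 0.347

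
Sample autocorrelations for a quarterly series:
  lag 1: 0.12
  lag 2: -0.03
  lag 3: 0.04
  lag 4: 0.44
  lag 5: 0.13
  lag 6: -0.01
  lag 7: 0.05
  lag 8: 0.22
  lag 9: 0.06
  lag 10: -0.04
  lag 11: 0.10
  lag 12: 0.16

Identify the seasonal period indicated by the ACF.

4

The largest autocorrelation is r_4 = 0.44, with weaker echoes at lags 8 (0.22) and 12 (0.16); the remaining lags stay at or below 0.13.
The dominant spike at lag 4 indicates a seasonal period of 4.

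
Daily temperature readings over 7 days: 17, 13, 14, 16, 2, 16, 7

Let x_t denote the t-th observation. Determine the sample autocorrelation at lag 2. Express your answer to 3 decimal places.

Mean x̄ = (17 + 13 + 14 + 16 + 2 + 16 + 7)/7 = 12.1429
Deviations from mean: 4.8571, 0.8571, 1.8571, 3.8571, -10.1429, 3.8571, -5.1429
Numerator Σ_{t=1}^{5}(x_t−x̄)(x_{t+2}−x̄) = 60.5306
Denominator Σ(x_t−x̄)² = 186.8571
r_2 = 60.5306 / 186.8571 = 0.324

0.324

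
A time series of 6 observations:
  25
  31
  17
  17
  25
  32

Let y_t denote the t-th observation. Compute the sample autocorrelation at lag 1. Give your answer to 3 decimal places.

Mean ȳ = (25 + 31 + 17 + 17 + 25 + 32)/6 = 24.5000
Deviations from mean: 0.5000, 6.5000, -7.5000, -7.5000, 0.5000, 7.5000
Σ(y_t−ȳ)(y_{t+1}−ȳ) = (3.2500) + (-48.7500) + (56.2500) + (-3.7500) + (3.7500) = 10.7500
Denominator Σ(y_t−ȳ)² = 211.5000
r_1 = 10.7500 / 211.5000 = 0.051

0.051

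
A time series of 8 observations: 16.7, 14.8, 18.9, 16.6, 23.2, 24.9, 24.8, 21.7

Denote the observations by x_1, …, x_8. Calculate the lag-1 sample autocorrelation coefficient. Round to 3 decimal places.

Mean x̄ = (16.7 + 14.8 + 18.9 + 16.6 + 23.2 + 24.9 + 24.8 + 21.7)/8 = 20.2000
Deviations from mean: -3.5000, -5.4000, -1.3000, -3.6000, 3.0000, 4.7000, 4.6000, 1.5000
Numerator Σ_{t=1}^{7}(x_t−x̄)(x_{t+1}−x̄) = 62.4200
Denominator Σ(x_t−x̄)² = 110.5600
r_1 = 62.4200 / 110.5600 = 0.565

0.565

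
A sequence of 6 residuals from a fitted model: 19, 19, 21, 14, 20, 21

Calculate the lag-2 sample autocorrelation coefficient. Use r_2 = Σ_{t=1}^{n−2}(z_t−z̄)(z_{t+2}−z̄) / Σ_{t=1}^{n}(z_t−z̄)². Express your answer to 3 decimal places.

Mean z̄ = (19 + 19 + 21 + 14 + 20 + 21)/6 = 19.0000
Deviations from mean: 0.0000, 0.0000, 2.0000, -5.0000, 1.0000, 2.0000
Σ(z_t−z̄)(z_{t+2}−z̄) = (0.0000) + (0.0000) + (2.0000) + (-10.0000) = -8.0000
Denominator Σ(z_t−z̄)² = 34.0000
r_2 = -8.0000 / 34.0000 = -0.235

-0.235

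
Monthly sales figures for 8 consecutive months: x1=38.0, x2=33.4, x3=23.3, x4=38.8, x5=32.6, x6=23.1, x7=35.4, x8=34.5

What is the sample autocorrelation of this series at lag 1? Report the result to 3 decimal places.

Mean x̄ = (38.0 + 33.4 + 23.3 + 38.8 + 32.6 + 23.1 + 35.4 + 34.5)/8 = 32.3875
Deviations from mean: 5.6125, 1.0125, -9.0875, 6.4125, 0.2125, -9.2875, 3.0125, 2.1125
Numerator Σ_{t=1}^{7}(x_t−x̄)(x_{t+1}−x̄) = -84.0177
Denominator Σ(x_t−x̄)² = 256.0688
r_1 = -84.0177 / 256.0688 = -0.328

-0.328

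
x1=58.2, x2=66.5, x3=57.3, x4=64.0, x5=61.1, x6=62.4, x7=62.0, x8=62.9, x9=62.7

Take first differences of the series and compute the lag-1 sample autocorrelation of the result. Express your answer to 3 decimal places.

First differences Δx: 8.3, -9.2, 6.7, -2.9, 1.3, -0.4, 0.9, -0.2
Mean of differences = 0.5625
Numerator Σ(Δx_t−Δx̄)(Δx_{t+1}−Δx̄) = -160.5514
Denominator Σ(Δx_t−Δx̄)² = 206.9988
r_1(Δx) = -160.5514 / 206.9988 = -0.776

-0.776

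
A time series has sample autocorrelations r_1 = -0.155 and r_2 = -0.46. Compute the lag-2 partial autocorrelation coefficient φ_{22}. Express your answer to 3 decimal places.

φ_{22} = (r_2 − r_1²) / (1 − r_1²)
r_1² = (-0.155)² = 0.024025
Numerator = -0.46 − 0.0240 = -0.4840; denominator = 1 − 0.0240 = 0.9760
φ_{22} = -0.4840 / 0.9760 = -0.496

-0.496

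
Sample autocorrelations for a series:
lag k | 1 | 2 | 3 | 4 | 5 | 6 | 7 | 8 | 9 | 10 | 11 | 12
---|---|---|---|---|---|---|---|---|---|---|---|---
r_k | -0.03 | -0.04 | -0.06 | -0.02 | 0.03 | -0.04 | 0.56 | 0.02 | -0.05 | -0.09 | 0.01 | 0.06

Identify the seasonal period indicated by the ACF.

7

The largest autocorrelation is r_7 = 0.56; the remaining lags stay at or below 0.06.
The dominant spike at lag 7 indicates a seasonal period of 7.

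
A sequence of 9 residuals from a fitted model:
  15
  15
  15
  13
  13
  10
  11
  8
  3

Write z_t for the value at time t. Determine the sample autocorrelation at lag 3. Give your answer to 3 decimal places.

0.094

Mean z̄ = (15 + 15 + 15 + 13 + 13 + 10 + 11 + 8 + 3)/9 = 11.4444
Σ(z_t−z̄)(z_{t+3}−z̄) = (5.5309) + (5.5309) + (-5.1358) + (-0.6914) + (-5.3580) + (12.1975) = 12.0741
Denominator Σ(z_t−z̄)² = 128.2222
r_3 = 12.0741 / 128.2222 = 0.094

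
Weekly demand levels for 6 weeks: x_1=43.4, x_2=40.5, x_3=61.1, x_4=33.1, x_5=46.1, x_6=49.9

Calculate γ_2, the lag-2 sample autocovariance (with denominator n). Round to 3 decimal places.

Mean x̄ = (43.4 + 40.5 + 61.1 + 33.1 + 46.1 + 49.9)/6 = 45.6833
Deviations: -2.2833, -5.1833, 15.4167, -12.5833, 0.4167, 4.2167
Σ_{t=1}^{4}(x_t−x̄)(x_{t+2}−x̄) = -16.6139
γ_2 = -16.6139 / 6 = -2.769

-2.769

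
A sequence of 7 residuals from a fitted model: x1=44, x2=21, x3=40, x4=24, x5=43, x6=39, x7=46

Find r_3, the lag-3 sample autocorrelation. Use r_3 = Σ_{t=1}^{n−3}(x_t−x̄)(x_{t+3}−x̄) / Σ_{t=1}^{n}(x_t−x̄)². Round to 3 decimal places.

Mean x̄ = (44 + 21 + 40 + 24 + 43 + 39 + 46)/7 = 36.7143
Deviations from mean: 7.2857, -15.7143, 3.2857, -12.7143, 6.2857, 2.2857, 9.2857
Numerator Σ_{t=1}^{4}(x_t−x̄)(x_{t+3}−x̄) = -301.9592
Denominator Σ(x_t−x̄)² = 603.4286
r_3 = -301.9592 / 603.4286 = -0.500

-0.500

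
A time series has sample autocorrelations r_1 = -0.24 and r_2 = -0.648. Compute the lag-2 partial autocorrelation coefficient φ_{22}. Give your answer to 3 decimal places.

φ_{22} = (r_2 − r_1²) / (1 − r_1²)
r_1² = (-0.24)² = 0.0576
Numerator = -0.648 − 0.0576 = -0.7056; denominator = 1 − 0.0576 = 0.9424
φ_{22} = -0.7056 / 0.9424 = -0.749

-0.749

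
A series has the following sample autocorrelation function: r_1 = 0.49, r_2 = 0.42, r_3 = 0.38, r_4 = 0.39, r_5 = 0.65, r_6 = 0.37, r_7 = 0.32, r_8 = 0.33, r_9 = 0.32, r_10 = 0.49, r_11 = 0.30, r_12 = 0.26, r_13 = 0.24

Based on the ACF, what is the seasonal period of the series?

The largest autocorrelation is r_5 = 0.65; the remaining lags stay at or below 0.49. The elevated value at lag 1 (0.49), dropping to 0.42 at lag 2, reflects decaying short-term dependence rather than seasonality.
The dominant spike at lag 5 indicates a seasonal period of 5.

5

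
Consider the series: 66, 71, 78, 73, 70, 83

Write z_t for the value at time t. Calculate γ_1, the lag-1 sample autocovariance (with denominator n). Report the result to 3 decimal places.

-4.375

Mean z̄ = (66 + 71 + 78 + 73 + 70 + 83)/6 = 73.5000
Deviations: -7.5000, -2.5000, 4.5000, -0.5000, -3.5000, 9.5000
Σ_{t=1}^{5}(z_t−z̄)(z_{t+1}−z̄) = -26.2500
γ_1 = -26.2500 / 6 = -4.375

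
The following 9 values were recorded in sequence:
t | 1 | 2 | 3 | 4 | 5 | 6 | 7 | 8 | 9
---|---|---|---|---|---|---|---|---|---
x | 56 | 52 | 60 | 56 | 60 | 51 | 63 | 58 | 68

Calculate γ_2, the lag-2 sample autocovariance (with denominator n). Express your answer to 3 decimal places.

Mean x̄ = (56 + 52 + 60 + 56 + 60 + 51 + 63 + 58 + 68)/9 = 58.2222
Σ_{t=1}^{7}(x_t−x̄)(x_{t+2}−x̄) = 85.9012
γ_2 = 85.9012 / 9 = 9.545

9.545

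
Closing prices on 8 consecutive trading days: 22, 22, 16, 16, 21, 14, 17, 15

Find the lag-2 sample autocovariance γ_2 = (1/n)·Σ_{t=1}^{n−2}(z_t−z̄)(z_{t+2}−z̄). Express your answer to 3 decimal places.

-0.707

Mean z̄ = (22 + 22 + 16 + 16 + 21 + 14 + 17 + 15)/8 = 17.8750
Deviations: 4.1250, 4.1250, -1.8750, -1.8750, 3.1250, -3.8750, -0.8750, -2.8750
Σ_{t=1}^{6}(z_t−z̄)(z_{t+2}−z̄) = -5.6563
γ_2 = -5.6563 / 8 = -0.707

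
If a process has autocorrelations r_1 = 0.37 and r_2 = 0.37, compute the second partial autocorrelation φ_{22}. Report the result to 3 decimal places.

0.270

φ_{22} = (r_2 − r_1²) / (1 − r_1²)
r_1² = (0.37)² = 0.1369
Numerator = 0.37 − 0.1369 = 0.2331; denominator = 1 − 0.1369 = 0.8631
φ_{22} = 0.2331 / 0.8631 = 0.270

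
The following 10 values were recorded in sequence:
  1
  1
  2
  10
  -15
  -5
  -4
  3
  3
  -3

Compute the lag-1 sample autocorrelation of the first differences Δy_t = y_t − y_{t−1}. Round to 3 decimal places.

-0.485

First differences Δy: 0, 1, 8, -25, 10, 1, 7, 0, -6
Mean of differences = -0.4444
Numerator Σ(Δy_t−Δȳ)(Δy_{t+1}−Δȳ) = -424.3086
Denominator Σ(Δy_t−Δȳ)² = 874.2222
r_1(Δy) = -424.3086 / 874.2222 = -0.485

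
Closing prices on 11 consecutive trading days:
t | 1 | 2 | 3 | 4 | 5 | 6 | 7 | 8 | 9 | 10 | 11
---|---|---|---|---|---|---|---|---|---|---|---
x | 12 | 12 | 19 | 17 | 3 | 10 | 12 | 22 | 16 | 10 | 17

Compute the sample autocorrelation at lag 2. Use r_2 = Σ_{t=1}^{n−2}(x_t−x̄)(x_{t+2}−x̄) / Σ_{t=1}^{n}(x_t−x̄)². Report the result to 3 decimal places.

-0.448

Mean x̄ = (12 + 12 + 19 + 17 + 3 + 10 + 12 + 22 + 16 + 10 + 17)/11 = 13.6364
Numerator Σ_{t=1}^{9}(x_t−x̄)(x_{t+2}−x̄) = -122.9008
Denominator Σ(x_t−x̄)² = 274.5455
r_2 = -122.9008 / 274.5455 = -0.448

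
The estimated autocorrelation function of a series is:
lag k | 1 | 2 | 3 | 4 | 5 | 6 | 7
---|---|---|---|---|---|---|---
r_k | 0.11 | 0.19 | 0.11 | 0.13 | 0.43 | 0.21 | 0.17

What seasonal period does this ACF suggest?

The largest autocorrelation is r_5 = 0.43; the remaining lags stay at or below 0.21.
The dominant spike at lag 5 indicates a seasonal period of 5.

5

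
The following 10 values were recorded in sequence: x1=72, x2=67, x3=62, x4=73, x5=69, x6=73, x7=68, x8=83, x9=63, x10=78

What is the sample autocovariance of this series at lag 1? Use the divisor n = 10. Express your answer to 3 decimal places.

-19.004

Mean x̄ = (72 + 67 + 62 + 73 + 69 + 73 + 68 + 83 + 63 + 78)/10 = 70.8000
Σ_{t=1}^{9}(x_t−x̄)(x_{t+1}−x̄) = -190.0400
γ_1 = -190.0400 / 10 = -19.004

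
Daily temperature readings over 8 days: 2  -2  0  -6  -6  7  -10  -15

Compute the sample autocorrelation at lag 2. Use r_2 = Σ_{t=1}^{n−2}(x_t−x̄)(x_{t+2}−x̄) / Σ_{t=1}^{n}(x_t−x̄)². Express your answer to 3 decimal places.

Mean x̄ = (2 − 2 + 0 − 6 − 6 + 7 − 10 − 15)/8 = -3.7500
Σ(x_t−x̄)(x_{t+2}−x̄) = (21.5625) + (-3.9375) + (-8.4375) + (-24.1875) + (14.0625) + (-120.9375) = -121.8750
Denominator Σ(x_t−x̄)² = 341.5000
r_2 = -121.8750 / 341.5000 = -0.357

-0.357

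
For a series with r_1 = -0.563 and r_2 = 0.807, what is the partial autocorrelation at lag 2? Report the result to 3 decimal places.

φ_{22} = (r_2 − r_1²) / (1 − r_1²)
r_1² = (-0.563)² = 0.316969
Numerator = 0.807 − 0.3170 = 0.4900; denominator = 1 − 0.3170 = 0.6830
φ_{22} = 0.4900 / 0.6830 = 0.717

0.717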